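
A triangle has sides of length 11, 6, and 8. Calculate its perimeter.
Perimeter = sum of all sides
Perimeter = 11 + 6 + 8
Perimeter = 25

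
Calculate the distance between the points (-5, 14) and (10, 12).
Using the distance formula: d = sqrt((x₂-x₁)² + (y₂-y₁)²)
dx = 10 - (-5) = 15
dy = 12 - 14 = -2
d = sqrt(15² + (-2)²) = sqrt(225 + 4) = sqrt(229) = 15.13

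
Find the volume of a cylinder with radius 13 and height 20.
Volume = pi * r² * h
Volume = pi * 13² * 20
Volume = pi * 169 * 20
Volume = pi * 3380
Volume = 10618.58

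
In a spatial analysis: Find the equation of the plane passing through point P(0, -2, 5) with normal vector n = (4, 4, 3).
d = n·P = (4)(0) + (4)(-2) + (3)(5) = 7
Plane: 4x + 4y + 3z = 7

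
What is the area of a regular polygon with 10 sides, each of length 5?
For a regular 10-gon with side length s = 5:
Apothem a = s / (2*tan(pi/10)) = 5 / (2*tan(pi/10)) ≈ 7.6942
Perimeter P = 10 * 5 = 50
Area = (1/2) * P * a = (1/2) * 50 * 7.6942 = 192.36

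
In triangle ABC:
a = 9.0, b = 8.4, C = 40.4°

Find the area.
Using A = ½ab·sin(C):
A = ½·9.0·8.4·sin(40.4°) = ½·75.6·0.648120 = 24.5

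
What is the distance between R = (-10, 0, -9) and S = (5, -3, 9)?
d = √[(15)² + (-3)² + (18)²] = √558 = 23.62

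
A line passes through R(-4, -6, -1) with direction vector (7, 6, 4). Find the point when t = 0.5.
P(0.5) = (-4 + 7(0.5), -6 + 6(0.5), -1 + 4(0.5)) = (-0.5, -3, 1)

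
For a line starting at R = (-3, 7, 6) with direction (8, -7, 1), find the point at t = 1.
P(1) = (-3 + 8(1), 7 + (-7)(1), 6 + 1(1)) = (5, 0, 7)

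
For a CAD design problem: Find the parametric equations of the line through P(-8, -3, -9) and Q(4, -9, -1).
Direction vector d = Q - P = (12, -6, 8)
x = -8 + 12t, y = -3 - 6t, z = -9 + 8t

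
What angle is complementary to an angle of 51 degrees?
Complementary angles sum to 90 degrees.
Other angle = 90 - 51
Other angle = 39 degrees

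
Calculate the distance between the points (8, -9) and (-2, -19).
Using the distance formula: d = sqrt((x₂-x₁)² + (y₂-y₁)²)
dx = (-2) - 8 = -10
dy = (-19) - (-9) = -10
d = sqrt((-10)² + (-10)²) = sqrt(100 + 100) = sqrt(200) = 14.14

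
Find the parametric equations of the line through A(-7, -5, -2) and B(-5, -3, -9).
Direction vector d = B - A = (2, 2, -7)
x = -7 + 2t, y = -5 + 2t, z = -2 - 7t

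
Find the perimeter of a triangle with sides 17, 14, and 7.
Perimeter = sum of all sides
Perimeter = 17 + 14 + 7
Perimeter = 38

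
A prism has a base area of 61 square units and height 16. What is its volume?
Volume = base area * height
Volume = 61 * 16
Volume = 976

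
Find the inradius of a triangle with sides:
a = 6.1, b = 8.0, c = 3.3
s = (a+b+c)/2 = (6.1+8.0+3.3)/2 = 8.7
Area = √(s(s-a)(s-b)(s-c)) = √(8.7·2.6·0.7·5.4) = 9.24682
r = Area/s = 9.24682/8.7 = 1.063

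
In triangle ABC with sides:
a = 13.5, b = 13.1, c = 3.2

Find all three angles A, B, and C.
By the law of cosines:
cos(A) = (b² + c² - a²)/(2bc) = -0.004771  →  A = 90.27°
cos(B) = (a² + c² - b²)/(2ac) = 0.241667  →  B = 76.02°
cos(C) = (a² + b² - c²)/(2ab) = 0.971501  →  C = 13.71°
Check: A + B + C = 180.0° ✓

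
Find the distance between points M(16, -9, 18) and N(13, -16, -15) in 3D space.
d = √[(-3)² + (-7)² + (-33)²] = √1147 = 33.87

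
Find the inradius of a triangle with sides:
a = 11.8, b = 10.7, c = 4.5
s = (a+b+c)/2 = (11.8+10.7+4.5)/2 = 13.5
Area = √(s(s-a)(s-b)(s-c)) = √(13.5·1.7·2.8·9) = 24.0487
r = Area/s = 24.0487/13.5 = 1.781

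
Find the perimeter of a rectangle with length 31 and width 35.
Perimeter = 2 * (length + width)
Perimeter = 2 * (31 + 35)
Perimeter = 2 * 66
Perimeter = 132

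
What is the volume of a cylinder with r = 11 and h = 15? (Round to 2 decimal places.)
Volume = pi * r² * h
Volume = pi * 11² * 15
Volume = pi * 121 * 15
Volume = pi * 1815
Volume = 5701.99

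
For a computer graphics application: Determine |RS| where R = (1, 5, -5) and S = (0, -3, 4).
d = √[(-1)² + (-8)² + (9)²] = √146 = 12.08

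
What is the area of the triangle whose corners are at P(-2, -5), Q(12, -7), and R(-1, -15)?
Using the coordinate formula: Area = (1/2)|x₁(y₂-y₃) + x₂(y₃-y₁) + x₃(y₁-y₂)|
Area = (1/2)|(-2)((-7)-(-15)) + 12((-15)-(-5)) + (-1)((-5)-(-7))|
Area = (1/2)|(-2)*8 + 12*(-10) + (-1)*2|
Area = (1/2)|(-16) + (-120) + (-2)|
Area = (1/2)*138 = 69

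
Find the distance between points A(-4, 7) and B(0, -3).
Using the distance formula: d = sqrt((x₂-x₁)² + (y₂-y₁)²)
dx = 0 - (-4) = 4
dy = (-3) - 7 = -10
d = sqrt(4² + (-10)²) = sqrt(16 + 100) = sqrt(116) = 10.77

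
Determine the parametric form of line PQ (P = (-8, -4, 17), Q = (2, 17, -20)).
Direction vector d = Q - P = (10, 21, -37)
x = -8 + 10t, y = -4 + 21t, z = 17 - 37t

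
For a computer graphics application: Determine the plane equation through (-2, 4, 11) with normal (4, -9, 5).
d = n·P = (4)(-2) + (-9)(4) + (5)(11) = 11
Plane: 4x - 9y + 5z = 11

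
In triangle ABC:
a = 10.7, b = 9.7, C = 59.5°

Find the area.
Using A = ½ab·sin(C):
A = ½·10.7·9.7·sin(59.5°) = ½·103.79·0.861629 = 44.71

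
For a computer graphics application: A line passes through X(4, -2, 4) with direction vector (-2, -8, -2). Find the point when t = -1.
P(-1) = (4 + (-2)(-1), -2 + (-8)(-1), 4 + (-2)(-1)) = (6, 6, 6)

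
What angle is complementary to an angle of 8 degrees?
Complementary angles sum to 90 degrees.
Other angle = 90 - 8
Other angle = 82 degrees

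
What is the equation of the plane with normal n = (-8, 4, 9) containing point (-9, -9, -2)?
d = n·P = (-8)(-9) + (4)(-9) + (9)(-2) = 18
Plane: -8x + 4y + 9z = 18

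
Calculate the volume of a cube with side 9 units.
Volume = s³
Volume = 9³
Volume = 729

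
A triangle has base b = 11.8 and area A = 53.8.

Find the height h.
A = ½bh  →  h = 2A/b
h = 2·53.8/11.8 = 9.119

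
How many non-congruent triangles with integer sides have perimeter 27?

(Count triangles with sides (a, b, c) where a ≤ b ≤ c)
With a ≤ b ≤ c and a + b + c = 27, the triangle inequality a + b > c gives c < 27/2, so c ≤ 13.
Iterate a from 1 to ⌊p/3⌋ = 9; for each a, b ranges from a to ⌊(p−a)/2⌋ with c = p − a − b, keeping only c ≥ b.
Triples: (1, 13, 13), (2, 12, 13), (3, 11, 13), …
Count = 19 triangles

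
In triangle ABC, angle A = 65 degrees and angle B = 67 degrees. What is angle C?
Sum of angles in a triangle = 180 degrees
Third angle = 180 - 65 - 67
Third angle = 48 degrees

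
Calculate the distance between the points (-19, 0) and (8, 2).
Using the distance formula: d = sqrt((x₂-x₁)² + (y₂-y₁)²)
dx = 8 - (-19) = 27
dy = 2 - 0 = 2
d = sqrt(27² + 2²) = sqrt(729 + 4) = sqrt(733) = 27.07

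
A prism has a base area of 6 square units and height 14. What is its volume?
Volume = base area * height
Volume = 6 * 14
Volume = 84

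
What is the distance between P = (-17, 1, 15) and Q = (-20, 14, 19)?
d = √[(-3)² + (13)² + (4)²] = √194 = 13.93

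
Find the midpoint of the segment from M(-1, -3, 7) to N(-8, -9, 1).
Midpoint = ((-1-8)/2, (-3-9)/2, (7+1)/2) = (-4.5, -6, 4)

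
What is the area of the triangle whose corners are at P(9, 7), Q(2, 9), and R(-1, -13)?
Using the coordinate formula: Area = (1/2)|x₁(y₂-y₃) + x₂(y₃-y₁) + x₃(y₁-y₂)|
Area = (1/2)|9(9-(-13)) + 2((-13)-7) + (-1)(7-9)|
Area = (1/2)|9*22 + 2*(-20) + (-1)*(-2)|
Area = (1/2)|198 + (-40) + 2|
Area = (1/2)*160 = 80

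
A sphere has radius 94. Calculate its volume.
Volume = (4/3) * pi * r³
Volume = (4/3) * pi * 94³
Volume = (4/3) * pi * 830584
Volume = 3479142.12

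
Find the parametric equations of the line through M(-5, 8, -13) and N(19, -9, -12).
Direction vector d = N - M = (24, -17, 1)
x = -5 + 24t, y = 8 - 17t, z = -13 + t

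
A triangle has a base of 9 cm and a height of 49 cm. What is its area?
Area = (1/2) * base * height
Area = (1/2) * 9 * 49
Area = 220.50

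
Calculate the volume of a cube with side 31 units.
Volume = s³
Volume = 31³
Volume = 29791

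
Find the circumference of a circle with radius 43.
Circumference = 2 * pi * r
Circumference = 2 * pi * 43
Circumference = 270.18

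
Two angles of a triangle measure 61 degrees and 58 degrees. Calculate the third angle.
Sum of angles in a triangle = 180 degrees
Third angle = 180 - 61 - 58
Third angle = 61 degrees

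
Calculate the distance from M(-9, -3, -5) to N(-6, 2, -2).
d = √[(3)² + (5)² + (3)²] = √43 = 6.557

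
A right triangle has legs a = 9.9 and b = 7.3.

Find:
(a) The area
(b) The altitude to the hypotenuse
(a) Area = ½ab = ½·9.9·7.3 = 36.135
(b) Hypotenuse c = √(9.9² + 7.3²) = √151.3 = 12.3004
    Area = ½·c·h_c  →  h_c = 2·Area/c = 2·36.135/12.3004 = 5.875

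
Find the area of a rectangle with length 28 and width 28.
Area = length * width
Area = 28 * 28
Area = 784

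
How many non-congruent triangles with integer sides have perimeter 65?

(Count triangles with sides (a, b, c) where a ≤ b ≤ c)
With a ≤ b ≤ c and a + b + c = 65, the triangle inequality a + b > c gives c < 65/2, so c ≤ 32.
Iterate a from 1 to ⌊p/3⌋ = 21; for each a, b ranges from a to ⌊(p−a)/2⌋ with c = p − a − b, keeping only c ≥ b.
Triples: (1, 32, 32), (2, 31, 32), (3, 30, 32), …
Count = 96 triangles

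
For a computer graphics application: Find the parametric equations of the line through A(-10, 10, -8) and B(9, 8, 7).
Direction vector d = B - A = (19, -2, 15)
x = -10 + 19t, y = 10 - 2t, z = -8 + 15t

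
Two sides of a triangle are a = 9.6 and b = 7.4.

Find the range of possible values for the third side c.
By the triangle inequality: |a - b| < c < a + b
|9.6 - 7.4| < c < 9.6 + 7.4
2.2 < c < 17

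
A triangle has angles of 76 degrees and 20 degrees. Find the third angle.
Sum of angles in a triangle = 180 degrees
Third angle = 180 - 76 - 20
Third angle = 84 degrees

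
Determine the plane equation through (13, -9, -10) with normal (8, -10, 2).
d = n·P = (8)(13) + (-10)(-9) + (2)(-10) = 174
Plane: 8x - 10y + 2z = 174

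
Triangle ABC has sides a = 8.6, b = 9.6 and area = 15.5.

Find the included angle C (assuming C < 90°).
Area = ½ab·sin(C)  →  sin(C) = 2·Area/(ab)
sin(C) = 2·15.5/(8.6·9.6) = 0.375484
C = arcsin(0.375484) = 22.05°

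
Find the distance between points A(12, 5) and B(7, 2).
Using the distance formula: d = sqrt((x₂-x₁)² + (y₂-y₁)²)
dx = 7 - 12 = -5
dy = 2 - 5 = -3
d = sqrt((-5)² + (-3)²) = sqrt(25 + 9) = sqrt(34) = 5.83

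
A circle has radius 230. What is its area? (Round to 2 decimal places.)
Area = pi * r²
Area = pi * 230²
Area = pi * 52900
Area = 166190.25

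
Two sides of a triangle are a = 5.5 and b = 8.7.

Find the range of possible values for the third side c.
By the triangle inequality: |a - b| < c < a + b
|5.5 - 8.7| < c < 5.5 + 8.7
3.2 < c < 14.2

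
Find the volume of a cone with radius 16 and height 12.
Volume = (1/3) * pi * r² * h
Volume = (1/3) * pi * 16² * 12
Volume = (1/3) * pi * 256 * 12
Volume = (1/3) * pi * 3072
Volume = 3216.99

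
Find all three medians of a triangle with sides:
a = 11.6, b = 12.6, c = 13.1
Using m_x = ½√(2y² + 2z² - x²):
m_a = ½√(2·12.6² + 2·13.1² - 11.6²) = ½√526.18 = 11.47
m_b = ½√(2·11.6² + 2·13.1² - 12.6²) = ½√453.58 = 10.65
m_c = ½√(2·11.6² + 2·12.6² - 13.1²) = ½√415.03 = 10.19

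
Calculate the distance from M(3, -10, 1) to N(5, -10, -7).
d = √[(2)² + (0)² + (-8)²] = √68 = 8.246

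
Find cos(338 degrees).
cos(338 degrees) = 0.9272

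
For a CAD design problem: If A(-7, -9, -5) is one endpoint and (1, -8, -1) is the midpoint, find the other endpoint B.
B = (2×1 - (-7), 2×(-8) - (-9), 2×(-1) - (-5)) = (9, -7, 3)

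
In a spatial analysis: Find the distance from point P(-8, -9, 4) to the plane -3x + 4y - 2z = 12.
d = |(-3)(-8) + 4(-9) + (-2)(4) - (12)| / √((-3)² + 4² + (-2)²) = 32/√29 = 5.942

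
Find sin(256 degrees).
sin(256 degrees) = -0.9703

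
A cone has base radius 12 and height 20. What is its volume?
Volume = (1/3) * pi * r² * h
Volume = (1/3) * pi * 12² * 20
Volume = (1/3) * pi * 144 * 20
Volume = (1/3) * pi * 2880
Volume = 3015.93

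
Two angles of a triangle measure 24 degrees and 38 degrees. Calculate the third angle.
Sum of angles in a triangle = 180 degrees
Third angle = 180 - 24 - 38
Third angle = 118 degrees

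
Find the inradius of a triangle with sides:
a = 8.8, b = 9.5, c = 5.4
s = (a+b+c)/2 = (8.8+9.5+5.4)/2 = 11.85
Area = √(s(s-a)(s-b)(s-c)) = √(11.85·3.05·2.35·6.45) = 23.4058
r = Area/s = 23.4058/11.85 = 1.975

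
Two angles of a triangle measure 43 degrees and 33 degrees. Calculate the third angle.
Sum of angles in a triangle = 180 degrees
Third angle = 180 - 43 - 33
Third angle = 104 degrees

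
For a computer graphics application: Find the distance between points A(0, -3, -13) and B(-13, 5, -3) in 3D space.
d = √[(-13)² + (8)² + (10)²] = √333 = 18.25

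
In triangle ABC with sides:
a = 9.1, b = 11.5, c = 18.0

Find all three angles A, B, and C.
By the law of cosines:
cos(A) = (b² + c² - a²)/(2bc) = 0.902029  →  A = 25.57°
cos(B) = (a² + c² - b²)/(2ac) = 0.838095  →  B = 33.06°
cos(C) = (a² + b² - c²)/(2ab) = -0.520497  →  C = 121.4°
Check: A + B + C = 180.0° ✓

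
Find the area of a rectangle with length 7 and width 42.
Area = length * width
Area = 7 * 42
Area = 294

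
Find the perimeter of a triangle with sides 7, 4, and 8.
Perimeter = sum of all sides
Perimeter = 7 + 4 + 8
Perimeter = 19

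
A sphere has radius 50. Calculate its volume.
Volume = (4/3) * pi * r³
Volume = (4/3) * pi * 50³
Volume = (4/3) * pi * 125000
Volume = 523598.78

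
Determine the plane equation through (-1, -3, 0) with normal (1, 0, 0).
d = n·P = (1)(-1) + (0)(-3) + (0)(0) = -1
Plane: x = -1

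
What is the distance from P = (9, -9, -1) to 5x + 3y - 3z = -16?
d = |5(9) + 3(-9) + (-3)(-1) - (-16)| / √(5² + 3² + (-3)²) = 37/√43 = 5.642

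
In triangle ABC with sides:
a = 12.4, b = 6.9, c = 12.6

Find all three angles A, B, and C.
By the law of cosines:
cos(A) = (b² + c² - a²)/(2bc) = 0.302565  →  A = 72.39°
cos(B) = (a² + c² - b²)/(2ac) = 0.847766  →  B = 32.03°
cos(C) = (a² + b² - c²)/(2ab) = 0.249007  →  C = 75.58°
Check: A + B + C = 180.0° ✓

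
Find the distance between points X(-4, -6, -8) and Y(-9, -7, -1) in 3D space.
d = √[(-5)² + (-1)² + (7)²] = √75 = 8.66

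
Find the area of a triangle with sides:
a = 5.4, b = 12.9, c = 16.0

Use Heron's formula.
s = (a+b+c)/2 = (5.4+12.9+16.0)/2 = 17.15
A = √(s(s-a)(s-b)(s-c)) = √(17.15·11.75·4.25·1.15)
A = √984.892 = 31.38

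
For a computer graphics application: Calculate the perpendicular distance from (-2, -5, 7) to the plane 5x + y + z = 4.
d = |5(-2) + 1(-5) + 1(7) - (4)| / √(5² + 1² + 1²) = 12/√27 = 2.309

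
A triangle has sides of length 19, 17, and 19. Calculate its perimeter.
Perimeter = sum of all sides
Perimeter = 19 + 17 + 19
Perimeter = 55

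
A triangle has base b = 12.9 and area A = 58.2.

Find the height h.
A = ½bh  →  h = 2A/b
h = 2·58.2/12.9 = 9.023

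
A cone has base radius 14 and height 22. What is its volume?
Volume = (1/3) * pi * r² * h
Volume = (1/3) * pi * 14² * 22
Volume = (1/3) * pi * 196 * 22
Volume = (1/3) * pi * 4312
Volume = 4515.52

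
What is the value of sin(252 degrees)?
sin(252 degrees) = -0.9511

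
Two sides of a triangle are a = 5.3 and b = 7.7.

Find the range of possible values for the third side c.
By the triangle inequality: |a - b| < c < a + b
|5.3 - 7.7| < c < 5.3 + 7.7
2.4 < c < 13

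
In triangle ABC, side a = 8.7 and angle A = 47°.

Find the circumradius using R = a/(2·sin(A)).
R = a/(2·sin(A)) = 8.7/(2·sin(47°))
R = 8.7/(2·0.731354) = 8.7/1.462707 = 5.948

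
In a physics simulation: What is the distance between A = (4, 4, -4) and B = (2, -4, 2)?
d = √[(-2)² + (-8)² + (6)²] = √104 = 10.2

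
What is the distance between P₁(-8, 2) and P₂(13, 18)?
Using the distance formula: d = sqrt((x₂-x₁)² + (y₂-y₁)²)
dx = 13 - (-8) = 21
dy = 18 - 2 = 16
d = sqrt(21² + 16²) = sqrt(441 + 256) = sqrt(697) = 26.40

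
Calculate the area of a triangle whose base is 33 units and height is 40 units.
Area = (1/2) * base * height
Area = (1/2) * 33 * 40
Area = 660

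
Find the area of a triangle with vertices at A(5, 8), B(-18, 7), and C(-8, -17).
Using the coordinate formula: Area = (1/2)|x₁(y₂-y₃) + x₂(y₃-y₁) + x₃(y₁-y₂)|
Area = (1/2)|5(7-(-17)) + (-18)((-17)-8) + (-8)(8-7)|
Area = (1/2)|5*24 + (-18)*(-25) + (-8)*1|
Area = (1/2)|120 + 450 + (-8)|
Area = (1/2)*562 = 281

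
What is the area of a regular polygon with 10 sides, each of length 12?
For a regular 10-gon with side length s = 12:
Apothem a = s / (2*tan(pi/10)) = 12 / (2*tan(pi/10)) ≈ 18.4661
Perimeter P = 10 * 12 = 120
Area = (1/2) * P * a = (1/2) * 120 * 18.4661 = 1107.97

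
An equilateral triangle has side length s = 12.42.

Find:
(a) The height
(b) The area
(a) Height h = s·√3/2 = 12.42·√3/2 = 10.76
(b) Area = (√3/4)·s² = (√3/4)·12.42² = (√3/4)·154.256 = 66.79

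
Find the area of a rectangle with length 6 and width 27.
Area = length * width
Area = 6 * 27
Area = 162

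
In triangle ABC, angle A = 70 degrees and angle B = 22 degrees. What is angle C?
Sum of angles in a triangle = 180 degrees
Third angle = 180 - 70 - 22
Third angle = 88 degrees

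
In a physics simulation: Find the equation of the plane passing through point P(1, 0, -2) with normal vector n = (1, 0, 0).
d = n·P = (1)(1) + (0)(0) + (0)(-2) = 1
Plane: x = 1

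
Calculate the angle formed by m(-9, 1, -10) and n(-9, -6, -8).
m·n = 155, |m|² = 182, |n|² = 181
cos θ = 155/√32942 ≈ 0.854
θ ≈ 31.35°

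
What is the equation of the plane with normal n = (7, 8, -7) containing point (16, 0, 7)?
d = n·P = (7)(16) + (8)(0) + (-7)(7) = 63
Plane: 7x + 8y - 7z = 63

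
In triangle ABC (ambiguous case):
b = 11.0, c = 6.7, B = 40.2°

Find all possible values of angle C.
sin(C)/c = sin(B)/b  →  sin(C) = c·sin(B)/b = 6.7·sin(40.2°)/11.0 = 0.393142
C₁ = arcsin(0.393142) = 23.15°,  C₂ = 180° - C₁ = 156.85°
Check C₂: A = 180° - 40.2° - 156.85° = -17.05° ≤ 0, rejected
C = 23.15° (one solution)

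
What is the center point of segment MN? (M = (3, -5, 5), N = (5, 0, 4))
Midpoint = ((3+5)/2, (-5+0)/2, (5+4)/2) = (4, -2.5, 4.5)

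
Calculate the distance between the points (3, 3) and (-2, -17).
Using the distance formula: d = sqrt((x₂-x₁)² + (y₂-y₁)²)
dx = (-2) - 3 = -5
dy = (-17) - 3 = -20
d = sqrt((-5)² + (-20)²) = sqrt(25 + 400) = sqrt(425) = 20.62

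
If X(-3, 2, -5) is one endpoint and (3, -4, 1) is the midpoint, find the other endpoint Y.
Y = (2×3 - (-3), 2×(-4) - 2, 2×1 - (-5)) = (9, -10, 7)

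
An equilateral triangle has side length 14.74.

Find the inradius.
For an equilateral triangle, r = s/(2√3) where s is the side.
r = 14.74/(2√3) = 14.74/3.464102 = 4.255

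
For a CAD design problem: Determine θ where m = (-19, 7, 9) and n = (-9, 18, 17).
m·n = 450, |m|² = 491, |n|² = 694
cos θ = 450/√340754 ≈ 0.7709
θ ≈ 39.57°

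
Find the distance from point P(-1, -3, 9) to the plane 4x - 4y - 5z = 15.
d = |4(-1) + (-4)(-3) + (-5)(9) - (15)| / √(4² + (-4)² + (-5)²) = 52/√57 = 6.888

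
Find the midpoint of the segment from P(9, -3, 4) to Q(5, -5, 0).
Midpoint = ((9+5)/2, (-3-5)/2, (4+0)/2) = (7, -4, 2)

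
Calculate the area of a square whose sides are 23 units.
Area = s²
Area = 23²
Area = 529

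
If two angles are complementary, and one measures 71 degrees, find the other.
Complementary angles sum to 90 degrees.
Other angle = 90 - 71
Other angle = 19 degrees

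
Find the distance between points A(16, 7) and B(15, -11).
Using the distance formula: d = sqrt((x₂-x₁)² + (y₂-y₁)²)
dx = 15 - 16 = -1
dy = (-11) - 7 = -18
d = sqrt((-1)² + (-18)²) = sqrt(1 + 324) = sqrt(325) = 18.03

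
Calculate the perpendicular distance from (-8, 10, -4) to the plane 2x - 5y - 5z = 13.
d = |2(-8) + (-5)(10) + (-5)(-4) - (13)| / √(2² + (-5)² + (-5)²) = 59/√54 = 8.029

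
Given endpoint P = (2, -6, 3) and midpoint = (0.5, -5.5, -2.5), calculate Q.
Q = (2×0.5 - 2, 2×(-5.5) - (-6), 2×(-2.5) - 3) = (-1, -5, -8)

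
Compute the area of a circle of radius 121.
Area = pi * r²
Area = pi * 121²
Area = pi * 14641
Area = 45996.06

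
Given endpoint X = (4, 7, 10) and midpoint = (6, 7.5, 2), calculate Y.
Y = (2×6 - 4, 2×7.5 - 7, 2×2 - 10) = (8, 8, -6)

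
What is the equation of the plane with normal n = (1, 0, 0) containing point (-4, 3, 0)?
d = n·P = (1)(-4) + (0)(3) + (0)(0) = -4
Plane: x = -4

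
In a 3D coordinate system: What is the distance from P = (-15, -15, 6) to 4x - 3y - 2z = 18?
d = |4(-15) + (-3)(-15) + (-2)(6) - (18)| / √(4² + (-3)² + (-2)²) = 45/√29 = 8.356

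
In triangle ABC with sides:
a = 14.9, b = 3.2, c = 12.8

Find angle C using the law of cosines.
cos(C) = (a² + b² - c²)/(2ab)
cos(C) = (14.9² + 3.2² - 12.8²)/(2·14.9·3.2) = 68.41/95.36 = 0.717387
C = arccos(0.717387) = 44.16°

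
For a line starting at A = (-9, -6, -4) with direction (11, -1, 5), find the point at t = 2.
P(2) = (-9 + 11(2), -6 + (-1)(2), -4 + 5(2)) = (13, -8, 6)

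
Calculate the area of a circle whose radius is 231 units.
Area = pi * r²
Area = pi * 231²
Area = pi * 53361
Area = 167638.53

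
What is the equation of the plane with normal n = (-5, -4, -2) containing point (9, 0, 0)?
d = n·P = (-5)(9) + (-4)(0) + (-2)(0) = -45
Plane: -5x - 4y - 2z = -45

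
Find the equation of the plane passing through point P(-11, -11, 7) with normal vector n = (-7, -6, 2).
d = n·P = (-7)(-11) + (-6)(-11) + (2)(7) = 157
Plane: -7x - 6y + 2z = 157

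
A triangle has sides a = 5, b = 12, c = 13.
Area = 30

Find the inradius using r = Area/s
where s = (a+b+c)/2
s = (5+12+13)/2 = 15
r = Area/s = 30/15 = 2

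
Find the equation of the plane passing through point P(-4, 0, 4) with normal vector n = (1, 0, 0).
d = n·P = (1)(-4) + (0)(0) + (0)(4) = -4
Plane: x = -4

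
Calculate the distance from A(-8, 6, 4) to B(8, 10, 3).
d = √[(16)² + (4)² + (-1)²] = √273 = 16.52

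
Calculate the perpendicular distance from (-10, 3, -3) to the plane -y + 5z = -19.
d = |0(-10) + (-1)(3) + 5(-3) - (-19)| / √(0² + (-1)² + 5²) = 1/√26 = 0.1961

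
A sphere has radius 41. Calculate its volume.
Volume = (4/3) * pi * r³
Volume = (4/3) * pi * 41³
Volume = (4/3) * pi * 68921
Volume = 288695.61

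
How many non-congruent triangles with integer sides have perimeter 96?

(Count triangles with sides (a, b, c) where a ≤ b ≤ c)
With a ≤ b ≤ c and a + b + c = 96, the triangle inequality a + b > c gives c < 96/2, so c ≤ 47.
Iterate a from 1 to ⌊p/3⌋ = 32; for each a, b ranges from a to ⌊(p−a)/2⌋ with c = p − a − b, keeping only c ≥ b.
Triples: (2, 47, 47), (3, 46, 47), (4, 45, 47), …
Count = 192 triangles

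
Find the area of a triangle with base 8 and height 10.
Area = (1/2) * base * height
Area = (1/2) * 8 * 10
Area = 40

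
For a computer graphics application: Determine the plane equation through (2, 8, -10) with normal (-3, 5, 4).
d = n·P = (-3)(2) + (5)(8) + (4)(-10) = -6
Plane: -3x + 5y + 4z = -6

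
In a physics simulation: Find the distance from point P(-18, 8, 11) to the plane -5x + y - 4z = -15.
d = |(-5)(-18) + 1(8) + (-4)(11) - (-15)| / √((-5)² + 1² + (-4)²) = 69/√42 = 10.65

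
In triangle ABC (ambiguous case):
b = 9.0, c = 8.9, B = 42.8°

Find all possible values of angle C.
sin(C)/c = sin(B)/b  →  sin(C) = c·sin(B)/b = 8.9·sin(42.8°)/9.0 = 0.671892
C₁ = arcsin(0.671892) = 42.21°,  C₂ = 180° - C₁ = 137.79°
Check C₂: A = 180° - 42.8° - 137.79° = -0.59° ≤ 0, rejected
C = 42.21° (one solution)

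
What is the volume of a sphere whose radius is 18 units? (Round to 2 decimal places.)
Volume = (4/3) * pi * r³
Volume = (4/3) * pi * 18³
Volume = (4/3) * pi * 5832
Volume = 24429.02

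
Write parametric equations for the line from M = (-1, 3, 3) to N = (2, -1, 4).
Direction vector d = N - M = (3, -4, 1)
x = -1 + 3t, y = 3 - 4t, z = 3 + t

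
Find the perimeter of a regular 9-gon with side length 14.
Perimeter = number of sides * side length
Perimeter = 9 * 14
Perimeter = 126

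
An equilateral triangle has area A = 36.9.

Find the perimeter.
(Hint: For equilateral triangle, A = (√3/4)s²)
A = (√3/4)s²  →  s² = 4A/√3 = 4·36.9/√3 = 85.2169
s = 9.2313
Perimeter = 3s = 27.69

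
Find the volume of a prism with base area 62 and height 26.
Volume = base area * height
Volume = 62 * 26
Volume = 1612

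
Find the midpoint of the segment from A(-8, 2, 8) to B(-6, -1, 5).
Midpoint = ((-8-6)/2, (2-1)/2, (8+5)/2) = (-7, 0.5, 6.5)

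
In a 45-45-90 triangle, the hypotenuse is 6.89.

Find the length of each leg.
In a 45-45-90 triangle, hypotenuse = leg·√2  →  leg = hypotenuse/√2
leg = 6.89/√2 = 4.872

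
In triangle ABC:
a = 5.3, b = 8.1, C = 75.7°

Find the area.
Using A = ½ab·sin(C):
A = ½·5.3·8.1·sin(75.7°) = ½·42.93·0.969016 = 20.8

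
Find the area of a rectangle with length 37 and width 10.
Area = length * width
Area = 37 * 10
Area = 370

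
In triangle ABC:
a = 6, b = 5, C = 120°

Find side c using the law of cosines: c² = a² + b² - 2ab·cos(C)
c² = 6² + 5² - 2·6·5·cos(120°)
c² = 36 + 25 - 60·-0.5000 = 91
c = √91 = 9.539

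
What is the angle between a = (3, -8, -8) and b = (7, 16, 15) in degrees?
a·b = -227, |a|² = 137, |b|² = 530
cos θ = -227/√72610 ≈ -0.8424
θ ≈ 147.4°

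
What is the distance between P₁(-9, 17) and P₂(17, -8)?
Using the distance formula: d = sqrt((x₂-x₁)² + (y₂-y₁)²)
dx = 17 - (-9) = 26
dy = (-8) - 17 = -25
d = sqrt(26² + (-25)²) = sqrt(676 + 625) = sqrt(1301) = 36.07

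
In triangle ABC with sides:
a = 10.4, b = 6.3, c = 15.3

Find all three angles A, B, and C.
By the law of cosines:
cos(A) = (b² + c² - a²)/(2bc) = 0.859114  →  A = 30.78°
cos(B) = (a² + c² - b²)/(2ac) = 0.950729  →  B = 18.06°
cos(C) = (a² + b² - c²)/(2ab) = -0.658120  →  C = 131.2°
Check: A + B + C = 180.0° ✓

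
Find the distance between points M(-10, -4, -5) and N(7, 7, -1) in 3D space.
d = √[(17)² + (11)² + (4)²] = √426 = 20.64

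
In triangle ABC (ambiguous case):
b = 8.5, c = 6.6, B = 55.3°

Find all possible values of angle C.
sin(C)/c = sin(B)/b  →  sin(C) = c·sin(B)/b = 6.6·sin(55.3°)/8.5 = 0.638371
C₁ = arcsin(0.638371) = 39.67°,  C₂ = 180° - C₁ = 140.33°
Check C₂: A = 180° - 55.3° - 140.33° = -15.63° ≤ 0, rejected
C = 39.67° (one solution)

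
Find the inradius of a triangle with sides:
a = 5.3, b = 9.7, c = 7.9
s = (a+b+c)/2 = (5.3+9.7+7.9)/2 = 11.45
Area = √(s(s-a)(s-b)(s-c)) = √(11.45·6.15·1.75·3.55) = 20.9158
r = Area/s = 20.9158/11.45 = 1.827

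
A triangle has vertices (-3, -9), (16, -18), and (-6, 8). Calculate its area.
Using the coordinate formula: Area = (1/2)|x₁(y₂-y₃) + x₂(y₃-y₁) + x₃(y₁-y₂)|
Area = (1/2)|(-3)((-18)-8) + 16(8-(-9)) + (-6)((-9)-(-18))|
Area = (1/2)|(-3)*(-26) + 16*17 + (-6)*9|
Area = (1/2)|78 + 272 + (-54)|
Area = (1/2)*296 = 148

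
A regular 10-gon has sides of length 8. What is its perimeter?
Perimeter = number of sides * side length
Perimeter = 10 * 8
Perimeter = 80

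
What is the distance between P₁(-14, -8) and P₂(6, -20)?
Using the distance formula: d = sqrt((x₂-x₁)² + (y₂-y₁)²)
dx = 6 - (-14) = 20
dy = (-20) - (-8) = -12
d = sqrt(20² + (-12)²) = sqrt(400 + 144) = sqrt(544) = 23.32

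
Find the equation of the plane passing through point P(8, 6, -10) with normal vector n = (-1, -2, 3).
d = n·P = (-1)(8) + (-2)(6) + (3)(-10) = -50
Plane: -x - 2y + 3z = -50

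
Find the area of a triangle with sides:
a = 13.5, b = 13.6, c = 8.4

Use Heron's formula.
s = (a+b+c)/2 = (13.5+13.6+8.4)/2 = 17.75
A = √(s(s-a)(s-b)(s-c)) = √(17.75·4.25·4.15·9.35)
A = √2927.16 = 54.1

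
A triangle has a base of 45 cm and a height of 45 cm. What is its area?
Area = (1/2) * base * height
Area = (1/2) * 45 * 45
Area = 1012.50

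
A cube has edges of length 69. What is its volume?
Volume = s³
Volume = 69³
Volume = 328509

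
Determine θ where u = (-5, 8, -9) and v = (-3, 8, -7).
u·v = 142, |u|² = 170, |v|² = 122
cos θ = 142/√20740 ≈ 0.986
θ ≈ 9.593°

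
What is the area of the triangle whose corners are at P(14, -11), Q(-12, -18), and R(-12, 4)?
Using the coordinate formula: Area = (1/2)|x₁(y₂-y₃) + x₂(y₃-y₁) + x₃(y₁-y₂)|
Area = (1/2)|14((-18)-4) + (-12)(4-(-11)) + (-12)((-11)-(-18))|
Area = (1/2)|14*(-22) + (-12)*15 + (-12)*7|
Area = (1/2)|(-308) + (-180) + (-84)|
Area = (1/2)*572 = 286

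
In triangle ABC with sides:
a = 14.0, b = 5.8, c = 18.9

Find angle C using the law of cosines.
cos(C) = (a² + b² - c²)/(2ab)
cos(C) = (14.0² + 5.8² - 18.9²)/(2·14.0·5.8) = -127.57/162.4 = -0.785530
C = arccos(-0.785530) = 141.8°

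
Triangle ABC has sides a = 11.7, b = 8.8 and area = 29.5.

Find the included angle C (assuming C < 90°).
Area = ½ab·sin(C)  →  sin(C) = 2·Area/(ab)
sin(C) = 2·29.5/(11.7·8.8) = 0.573038
C = arcsin(0.573038) = 34.96°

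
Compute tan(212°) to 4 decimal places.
tan(212 degrees) = 0.6249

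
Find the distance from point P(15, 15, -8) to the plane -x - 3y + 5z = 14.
d = |(-1)(15) + (-3)(15) + 5(-8) - (14)| / √((-1)² + (-3)² + 5²) = 114/√35 = 19.27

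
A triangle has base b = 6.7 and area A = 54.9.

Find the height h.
A = ½bh  →  h = 2A/b
h = 2·54.9/6.7 = 16.39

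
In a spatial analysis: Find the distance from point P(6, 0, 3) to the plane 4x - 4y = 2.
d = |4(6) + (-4)(0) + 0(3) - (2)| / √(4² + (-4)² + 0²) = 22/√32 = 3.889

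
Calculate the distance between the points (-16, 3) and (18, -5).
Using the distance formula: d = sqrt((x₂-x₁)² + (y₂-y₁)²)
dx = 18 - (-16) = 34
dy = (-5) - 3 = -8
d = sqrt(34² + (-8)²) = sqrt(1156 + 64) = sqrt(1220) = 34.93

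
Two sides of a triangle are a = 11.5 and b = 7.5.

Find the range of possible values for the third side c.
By the triangle inequality: |a - b| < c < a + b
|11.5 - 7.5| < c < 11.5 + 7.5
4 < c < 19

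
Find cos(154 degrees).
cos(154 degrees) = -0.8988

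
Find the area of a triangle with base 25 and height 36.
Area = (1/2) * base * height
Area = (1/2) * 25 * 36
Area = 450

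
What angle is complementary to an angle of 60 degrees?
Complementary angles sum to 90 degrees.
Other angle = 90 - 60
Other angle = 30 degrees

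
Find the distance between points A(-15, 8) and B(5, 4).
Using the distance formula: d = sqrt((x₂-x₁)² + (y₂-y₁)²)
dx = 5 - (-15) = 20
dy = 4 - 8 = -4
d = sqrt(20² + (-4)²) = sqrt(400 + 16) = sqrt(416) = 20.40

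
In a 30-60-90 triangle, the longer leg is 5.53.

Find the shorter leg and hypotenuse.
In a 30-60-90 triangle, sides are in ratio 1 : √3 : 2.
Long leg = short leg·√3  →  short leg = 5.53/√3 = 3.193
Hypotenuse = 2·(short leg) = 2·5.53/√3 = 6.385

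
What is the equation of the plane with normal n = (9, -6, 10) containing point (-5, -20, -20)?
d = n·P = (9)(-5) + (-6)(-20) + (10)(-20) = -125
Plane: 9x - 6y + 10z = -125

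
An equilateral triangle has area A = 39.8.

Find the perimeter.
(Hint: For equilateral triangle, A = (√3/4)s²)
A = (√3/4)s²  →  s² = 4A/√3 = 4·39.8/√3 = 91.9142
s = 9.58719
Perimeter = 3s = 28.76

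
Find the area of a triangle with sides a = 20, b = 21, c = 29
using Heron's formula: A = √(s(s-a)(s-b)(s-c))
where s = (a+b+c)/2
s = (20+21+29)/2 = 35
A = √(35·15·14·6) = √44100 = 210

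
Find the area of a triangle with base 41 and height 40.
Area = (1/2) * base * height
Area = (1/2) * 41 * 40
Area = 820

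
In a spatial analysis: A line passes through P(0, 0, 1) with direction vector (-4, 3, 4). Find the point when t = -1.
P(-1) = (0 + (-4)(-1), 0 + 3(-1), 1 + 4(-1)) = (4, -3, -3)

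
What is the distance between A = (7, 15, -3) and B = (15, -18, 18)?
d = √[(8)² + (-33)² + (21)²] = √1594 = 39.92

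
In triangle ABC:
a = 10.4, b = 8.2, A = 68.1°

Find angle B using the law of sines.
sin(B)/b = sin(A)/a
sin(B) = b·sin(A)/a = 8.2·sin(68.1°)/10.4 = 0.731563
B = arcsin(0.731563) = 47.02°  (b ≤ a, so B ≤ A and the acute solution is unique)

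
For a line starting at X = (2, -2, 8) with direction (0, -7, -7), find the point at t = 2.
P(2) = (2 + 0(2), -2 + (-7)(2), 8 + (-7)(2)) = (2, -16, -6)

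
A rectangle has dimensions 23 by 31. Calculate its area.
Area = length * width
Area = 23 * 31
Area = 713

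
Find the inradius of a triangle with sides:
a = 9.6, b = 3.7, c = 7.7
s = (a+b+c)/2 = (9.6+3.7+7.7)/2 = 10.5
Area = √(s(s-a)(s-b)(s-c)) = √(10.5·0.9·6.8·2.8) = 13.4137
r = Area/s = 13.4137/10.5 = 1.277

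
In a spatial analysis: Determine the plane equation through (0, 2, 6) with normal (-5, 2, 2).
d = n·P = (-5)(0) + (2)(2) + (2)(6) = 16
Plane: -5x + 2y + 2z = 16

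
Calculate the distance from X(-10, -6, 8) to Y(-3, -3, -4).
d = √[(7)² + (3)² + (-12)²] = √202 = 14.21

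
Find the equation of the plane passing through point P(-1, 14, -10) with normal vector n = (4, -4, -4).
d = n·P = (4)(-1) + (-4)(14) + (-4)(-10) = -20
Plane: 4x - 4y - 4z = -20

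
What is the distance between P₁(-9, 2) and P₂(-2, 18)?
Using the distance formula: d = sqrt((x₂-x₁)² + (y₂-y₁)²)
dx = (-2) - (-9) = 7
dy = 18 - 2 = 16
d = sqrt(7² + 16²) = sqrt(49 + 256) = sqrt(305) = 17.46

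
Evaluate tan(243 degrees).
tan(243 degrees) = 1.9626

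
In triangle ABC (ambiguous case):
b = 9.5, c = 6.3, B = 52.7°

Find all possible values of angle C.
sin(C)/c = sin(B)/b  →  sin(C) = c·sin(B)/b = 6.3·sin(52.7°)/9.5 = 0.527525
C₁ = arcsin(0.527525) = 31.84°,  C₂ = 180° - C₁ = 148.16°
Check C₂: A = 180° - 52.7° - 148.16° = -20.86° ≤ 0, rejected
C = 31.84° (one solution)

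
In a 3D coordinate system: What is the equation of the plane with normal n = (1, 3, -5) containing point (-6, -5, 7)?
d = n·P = (1)(-6) + (3)(-5) + (-5)(7) = -56
Plane: x + 3y - 5z = -56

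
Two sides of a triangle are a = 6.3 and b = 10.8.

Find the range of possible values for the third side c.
By the triangle inequality: |a - b| < c < a + b
|6.3 - 10.8| < c < 6.3 + 10.8
4.5 < c < 17.1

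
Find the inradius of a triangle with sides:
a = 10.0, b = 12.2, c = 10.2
s = (a+b+c)/2 = (10.0+12.2+10.2)/2 = 16.2
Area = √(s(s-a)(s-b)(s-c)) = √(16.2·6.2·4·6) = 49.0975
r = Area/s = 49.0975/16.2 = 3.031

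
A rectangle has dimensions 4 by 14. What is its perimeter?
Perimeter = 2 * (length + width)
Perimeter = 2 * (4 + 14)
Perimeter = 2 * 18
Perimeter = 36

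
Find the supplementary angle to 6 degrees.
Supplementary angles sum to 180 degrees.
Other angle = 180 - 6
Other angle = 174 degrees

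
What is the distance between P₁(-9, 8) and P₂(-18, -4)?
Using the distance formula: d = sqrt((x₂-x₁)² + (y₂-y₁)²)
dx = (-18) - (-9) = -9
dy = (-4) - 8 = -12
d = sqrt((-9)² + (-12)²) = sqrt(81 + 144) = sqrt(225) = 15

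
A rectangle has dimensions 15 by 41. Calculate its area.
Area = length * width
Area = 15 * 41
Area = 615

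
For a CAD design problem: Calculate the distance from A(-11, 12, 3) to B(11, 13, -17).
d = √[(22)² + (1)² + (-20)²] = √885 = 29.75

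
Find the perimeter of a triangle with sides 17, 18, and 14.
Perimeter = sum of all sides
Perimeter = 17 + 18 + 14
Perimeter = 49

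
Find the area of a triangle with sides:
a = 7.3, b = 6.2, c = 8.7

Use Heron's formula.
s = (a+b+c)/2 = (7.3+6.2+8.7)/2 = 11.1
A = √(s(s-a)(s-b)(s-c)) = √(11.1·3.8·4.9·2.4)
A = √496.037 = 22.27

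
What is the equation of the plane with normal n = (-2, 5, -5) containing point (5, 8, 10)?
d = n·P = (-2)(5) + (5)(8) + (-5)(10) = -20
Plane: -2x + 5y - 5z = -20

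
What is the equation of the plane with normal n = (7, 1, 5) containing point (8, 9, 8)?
d = n·P = (7)(8) + (1)(9) + (5)(8) = 105
Plane: 7x + y + 5z = 105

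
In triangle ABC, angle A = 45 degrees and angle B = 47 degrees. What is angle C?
Sum of angles in a triangle = 180 degrees
Third angle = 180 - 45 - 47
Third angle = 88 degrees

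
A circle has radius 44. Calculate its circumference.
Circumference = 2 * pi * r
Circumference = 2 * pi * 44
Circumference = 276.46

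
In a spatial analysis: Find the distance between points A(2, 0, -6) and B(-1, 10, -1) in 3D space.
d = √[(-3)² + (10)² + (5)²] = √134 = 11.58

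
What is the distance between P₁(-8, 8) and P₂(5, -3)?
Using the distance formula: d = sqrt((x₂-x₁)² + (y₂-y₁)²)
dx = 5 - (-8) = 13
dy = (-3) - 8 = -11
d = sqrt(13² + (-11)²) = sqrt(169 + 121) = sqrt(290) = 17.03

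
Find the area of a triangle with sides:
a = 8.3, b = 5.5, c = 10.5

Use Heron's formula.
s = (a+b+c)/2 = (8.3+5.5+10.5)/2 = 12.15
A = √(s(s-a)(s-b)(s-c)) = √(12.15·3.85·6.65·1.65)
A = √513.266 = 22.66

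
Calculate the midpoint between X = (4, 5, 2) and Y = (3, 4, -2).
Midpoint = ((4+3)/2, (5+4)/2, (2-2)/2) = (3.5, 4.5, 0)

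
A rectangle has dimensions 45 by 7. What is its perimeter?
Perimeter = 2 * (length + width)
Perimeter = 2 * (45 + 7)
Perimeter = 2 * 52
Perimeter = 104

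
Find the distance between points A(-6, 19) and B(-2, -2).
Using the distance formula: d = sqrt((x₂-x₁)² + (y₂-y₁)²)
dx = (-2) - (-6) = 4
dy = (-2) - 19 = -21
d = sqrt(4² + (-21)²) = sqrt(16 + 441) = sqrt(457) = 21.38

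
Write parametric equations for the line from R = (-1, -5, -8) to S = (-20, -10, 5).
Direction vector d = S - R = (-19, -5, 13)
x = -1 - 19t, y = -5 - 5t, z = -8 + 13t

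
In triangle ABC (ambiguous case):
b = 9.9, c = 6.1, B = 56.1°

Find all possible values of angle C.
sin(C)/c = sin(B)/b  →  sin(C) = c·sin(B)/b = 6.1·sin(56.1°)/9.9 = 0.511422
C₁ = arcsin(0.511422) = 30.76°,  C₂ = 180° - C₁ = 149.24°
Check C₂: A = 180° - 56.1° - 149.24° = -25.34° ≤ 0, rejected
C = 30.76° (one solution)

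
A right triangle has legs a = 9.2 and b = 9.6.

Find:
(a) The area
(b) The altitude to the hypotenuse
(a) Area = ½ab = ½·9.2·9.6 = 44.16
(b) Hypotenuse c = √(9.2² + 9.6²) = √176.8 = 13.2966
    Area = ½·c·h_c  →  h_c = 2·Area/c = 2·44.16/13.2966 = 6.642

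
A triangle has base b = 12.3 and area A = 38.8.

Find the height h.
A = ½bh  →  h = 2A/b
h = 2·38.8/12.3 = 6.309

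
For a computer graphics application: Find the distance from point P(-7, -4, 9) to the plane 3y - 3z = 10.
d = |0(-7) + 3(-4) + (-3)(9) - (10)| / √(0² + 3² + (-3)²) = 49/√18 = 11.55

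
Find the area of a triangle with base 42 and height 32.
Area = (1/2) * base * height
Area = (1/2) * 42 * 32
Area = 672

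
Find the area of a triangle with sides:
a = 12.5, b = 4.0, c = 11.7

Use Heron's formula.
s = (a+b+c)/2 = (12.5+4.0+11.7)/2 = 14.1
A = √(s(s-a)(s-b)(s-c)) = √(14.1·1.6·10.1·2.4)
A = √546.854 = 23.38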